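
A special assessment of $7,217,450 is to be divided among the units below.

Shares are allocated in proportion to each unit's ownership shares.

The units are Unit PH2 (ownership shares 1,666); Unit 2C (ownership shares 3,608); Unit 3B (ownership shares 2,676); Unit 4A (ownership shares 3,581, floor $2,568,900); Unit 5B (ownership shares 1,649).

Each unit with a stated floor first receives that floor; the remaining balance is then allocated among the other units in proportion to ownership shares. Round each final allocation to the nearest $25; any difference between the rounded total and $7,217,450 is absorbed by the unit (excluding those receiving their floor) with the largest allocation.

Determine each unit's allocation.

Unit PH2: $806,800 | Unit 2C: $1,747,250 | Unit 3B: $1,295,925 | Unit 4A: $2,568,900 | Unit 5B: $798,575

Fund the minimums — Unit 4A $2,568,900. Residual $4,648,550.
Residual split over remaining ownership shares 9,599: Unit PH2 806,801.16 → $806,800; Unit 2C 1,747,262.05 → $1,747,250; Unit 3B 1,295,918.30 → $1,295,925; Unit 5B 798,568.49 → $798,575.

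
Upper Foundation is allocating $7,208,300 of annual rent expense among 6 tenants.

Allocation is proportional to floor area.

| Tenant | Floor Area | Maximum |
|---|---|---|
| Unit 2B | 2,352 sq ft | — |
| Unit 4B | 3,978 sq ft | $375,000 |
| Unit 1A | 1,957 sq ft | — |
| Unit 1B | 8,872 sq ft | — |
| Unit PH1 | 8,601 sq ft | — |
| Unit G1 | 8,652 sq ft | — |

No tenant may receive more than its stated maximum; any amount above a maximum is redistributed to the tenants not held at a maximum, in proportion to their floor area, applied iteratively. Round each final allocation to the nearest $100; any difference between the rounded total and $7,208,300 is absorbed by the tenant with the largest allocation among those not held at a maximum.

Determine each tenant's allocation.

Unit 2B: $528,100 | Unit 4B: $375,000 | Unit 1A: $439,400 | Unit 1B: $1,992,000 | Unit PH1: $1,931,200 | Unit G1: $1,942,600

Sum of floor area: 34,412.
Proportional shares (ignoring caps): Unit 2B 492,674.69; Unit 4B 833,273.78; Unit 1A 409,933.83; Unit 1B 1,858,422.57; Unit PH1 1,801,656.06; Unit G1 1,812,339.06.
Held at cap: Unit 4B ($375,000); remaining pool $6,833,300 reallocated over remaining floor area 30,434.
Remaining shares: Unit 2B 528,091.00 → $528,100; Unit 1A 439,402.25 → $439,400; Unit 1B 1,992,016.74 → $1,992,000; Unit PH1 1,931,169.52 → $1,931,200; Unit G1 1,942,620.48 → $1,942,600.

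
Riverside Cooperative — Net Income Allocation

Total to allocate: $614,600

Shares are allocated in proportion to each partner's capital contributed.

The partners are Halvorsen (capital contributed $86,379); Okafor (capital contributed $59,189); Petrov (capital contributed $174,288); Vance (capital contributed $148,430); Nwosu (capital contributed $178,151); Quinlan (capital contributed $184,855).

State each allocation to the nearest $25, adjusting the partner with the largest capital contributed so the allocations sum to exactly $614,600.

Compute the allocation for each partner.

Capital contributed total: 831,292.
Pro-rata amounts: Halvorsen 86,379/831,292 × $614,600 = 63,862.68; Okafor 59,189/831,292 × $614,600 = 43,760.27; Petrov 174,288/831,292 × $614,600 = 128,856.53; Vance 148,430/831,292 × $614,600 = 109,738.91; Nwosu 178,151/831,292 × $614,600 = 131,712.57; Quinlan 184,855/831,292 × $614,600 = 136,669.04.
Rounded to nearest $25: Halvorsen $63,875; Okafor $43,750; Petrov $128,850; Vance $109,750; Nwosu $131,725; Quinlan $136,675. Sum = $614,625.
Difference $614,600 − $614,625 = −$25 applied to largest capital contributed (Quinlan): Quinlan becomes $136,650.

Halvorsen: $63,875; Okafor: $43,750; Petrov: $128,850; Vance: $109,750; Nwosu: $131,725; Quinlan: $136,650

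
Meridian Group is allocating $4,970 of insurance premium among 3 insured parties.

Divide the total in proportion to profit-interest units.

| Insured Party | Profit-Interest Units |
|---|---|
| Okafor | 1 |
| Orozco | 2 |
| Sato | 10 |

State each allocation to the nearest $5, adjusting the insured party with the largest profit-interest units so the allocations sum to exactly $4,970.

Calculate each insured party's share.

Total profit-interest units = 1 + 2 + 10 = 13.
Pro-rata amounts: Okafor 382.31; Orozco 764.62; Sato 3,823.08.
After rounding ($5): Okafor $380; Orozco $765; Sato $3,825. Sum = $4,970.
Sum already equals the total — no adjustment.

Okafor: $380 · Orozco: $765 · Sato: $3,825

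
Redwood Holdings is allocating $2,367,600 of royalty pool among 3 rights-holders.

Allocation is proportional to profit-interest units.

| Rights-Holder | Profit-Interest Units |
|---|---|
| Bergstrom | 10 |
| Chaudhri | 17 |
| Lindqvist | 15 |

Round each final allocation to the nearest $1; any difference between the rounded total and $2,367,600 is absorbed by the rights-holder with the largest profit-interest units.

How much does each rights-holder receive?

Bergstrom: $563,714; Chaudhri: $958,315; Lindqvist: $845,571

Profit-interest units total: 42.
Proportional shares: Bergstrom 10/42 × $2,367,600 = 563,714.29; Chaudhri 17/42 × $2,367,600 = 958,314.29; Lindqvist 15/42 × $2,367,600 = 845,571.43.
Rounded to nearest $1: Bergstrom $563,714; Chaudhri $958,314; Lindqvist $845,571. Sum = $2,367,599.
Difference $2,367,600 − $2,367,599 = +$1 applied to largest profit-interest units (Chaudhri): Chaudhri becomes $958,315.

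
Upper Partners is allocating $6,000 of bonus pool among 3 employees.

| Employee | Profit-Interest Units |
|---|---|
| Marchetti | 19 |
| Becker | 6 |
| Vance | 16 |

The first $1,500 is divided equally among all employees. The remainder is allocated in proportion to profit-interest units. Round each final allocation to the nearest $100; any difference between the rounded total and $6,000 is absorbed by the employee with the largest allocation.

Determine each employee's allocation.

Marchetti: $2,500 | Becker: $1,200 | Vance: $2,300

$1,500 shared equally gives $500 per employee.
Remainder $4,500 by profit-interest units (total 41): Marchetti 2,085.37 → $2,100; Becker 658.54 → $700; Vance 1,756.10 → $1,800.
Rounding difference −$100 on remainder applied to Marchetti.
Totals: Marchetti $500 + $2,000 = $2,500; Becker $500 + $700 = $1,200; Vance $500 + $1,800 = $2,300.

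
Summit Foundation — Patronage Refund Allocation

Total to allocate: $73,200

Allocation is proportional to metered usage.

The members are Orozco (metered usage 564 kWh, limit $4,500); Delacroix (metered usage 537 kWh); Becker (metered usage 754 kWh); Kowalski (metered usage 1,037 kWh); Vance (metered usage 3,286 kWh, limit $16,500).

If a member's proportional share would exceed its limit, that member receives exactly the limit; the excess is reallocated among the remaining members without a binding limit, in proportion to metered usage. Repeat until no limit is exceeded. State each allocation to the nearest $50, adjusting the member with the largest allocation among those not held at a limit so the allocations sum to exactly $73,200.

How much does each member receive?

Orozco: $4,500 · Delacroix: $12,050 · Becker: $16,900 · Kowalski: $23,250 · Vance: $16,500

Metered usage total: 6,178.
Unconstrained shares: Orozco 6,682.55; Delacroix 6,362.64; Becker 8,933.76; Kowalski 12,286.89; Vance 38,934.15.
Held at cap: Orozco ($4,500), Vance ($16,500); residual $52,200 reallocated over remaining metered usage 2,328.
Redistributed shares: Delacroix 12,040.98 → $12,050; Becker 16,906.70 → $16,900; Kowalski 23,252.32 → $23,250.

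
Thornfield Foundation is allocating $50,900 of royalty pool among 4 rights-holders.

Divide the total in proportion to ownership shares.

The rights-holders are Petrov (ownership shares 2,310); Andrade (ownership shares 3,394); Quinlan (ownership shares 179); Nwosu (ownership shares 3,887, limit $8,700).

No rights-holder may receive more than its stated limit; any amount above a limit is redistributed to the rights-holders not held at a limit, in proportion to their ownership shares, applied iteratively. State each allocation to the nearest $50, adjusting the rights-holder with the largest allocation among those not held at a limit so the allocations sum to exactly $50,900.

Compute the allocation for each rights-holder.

Ownership shares total: 9,770.
Pro-rata shares before constraints: Petrov 12,034.70; Andrade 17,682.15; Quinlan 932.56; Nwosu 20,250.59.
Held at cap: Nwosu ($8,700); residual $42,200 reallocated over remaining ownership shares 5,883.
Shares after redistribution: Petrov 16,570.12 → $16,550; Andrade 24,345.88 → $24,350; Quinlan 1,284.00 → $1,300.

Petrov: $16,550 | Andrade: $24,350 | Quinlan: $1,300 | Nwosu: $8,700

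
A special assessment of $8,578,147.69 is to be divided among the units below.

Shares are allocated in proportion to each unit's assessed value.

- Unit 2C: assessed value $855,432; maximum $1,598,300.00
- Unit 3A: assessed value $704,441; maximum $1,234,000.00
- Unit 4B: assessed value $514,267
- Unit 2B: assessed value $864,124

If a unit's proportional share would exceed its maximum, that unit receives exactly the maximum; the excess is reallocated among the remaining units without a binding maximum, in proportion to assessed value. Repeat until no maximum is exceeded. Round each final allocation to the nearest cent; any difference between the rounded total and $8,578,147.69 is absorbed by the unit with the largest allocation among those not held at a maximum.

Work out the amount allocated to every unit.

Total assessed value = 2,938,264.
Pro-rata shares before constraints: Unit 2C 2,497,400.5177; Unit 3A 2,056,588.1544; Unit 4B 1,501,382.5436; Unit 2B 2,522,776.4743.
Capped: Unit 2C ($1,598,300.00), Unit 3A ($1,234,000.00); residual $5,745,847.69 reallocated over remaining assessed value 1,378,391.
Shares after redistribution: Unit 4B 2,143,731.2446 → $2,143,731.24; Unit 2B 3,602,116.4454 → $3,602,116.45.

Unit 2C: $1,598,300.00; Unit 3A: $1,234,000.00; Unit 4B: $2,143,731.24; Unit 2B: $3,602,116.45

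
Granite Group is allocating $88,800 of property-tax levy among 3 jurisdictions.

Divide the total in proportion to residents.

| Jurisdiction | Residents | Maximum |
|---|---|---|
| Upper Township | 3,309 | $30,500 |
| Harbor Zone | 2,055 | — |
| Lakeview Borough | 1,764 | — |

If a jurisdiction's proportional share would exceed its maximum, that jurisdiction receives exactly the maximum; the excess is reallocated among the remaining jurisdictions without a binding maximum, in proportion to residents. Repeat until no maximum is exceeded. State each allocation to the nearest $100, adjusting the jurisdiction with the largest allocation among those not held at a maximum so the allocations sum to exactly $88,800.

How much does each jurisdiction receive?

Sum of residents: 7,128.
Unconstrained shares: Upper Township 41,223.23; Harbor Zone 25,601.01; Lakeview Borough 21,975.76.
Cap binds for Upper Township ($30,500); residual $58,300 reallocated over remaining residents 3,819.
Redistributed shares: Harbor Zone 31,371.17 → $31,400; Lakeview Borough 26,928.83 → $26,900.

Upper Township: $30,500; Harbor Zone: $31,400; Lakeview Borough: $26,900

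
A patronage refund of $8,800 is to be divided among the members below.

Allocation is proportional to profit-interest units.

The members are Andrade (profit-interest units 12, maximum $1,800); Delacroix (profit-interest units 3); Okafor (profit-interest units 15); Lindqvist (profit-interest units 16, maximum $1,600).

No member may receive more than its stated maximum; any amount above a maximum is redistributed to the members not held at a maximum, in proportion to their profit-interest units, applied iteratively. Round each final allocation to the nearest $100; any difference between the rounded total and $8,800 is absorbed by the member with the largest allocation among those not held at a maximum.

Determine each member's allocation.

Andrade: $1,800 · Delacroix: $900 · Okafor: $4,500 · Lindqvist: $1,600

Total profit-interest units = 46.
Proportional shares (ignoring caps): Andrade 2,295.65; Delacroix 573.91; Okafor 2,869.57; Lindqvist 3,060.87.
Held at cap: Andrade ($1,800), Lindqvist ($1,600); remaining pool $5,400 reallocated over remaining profit-interest units 18.
Shares after redistribution: Delacroix 900.00 → $900; Okafor 4,500.00 → $4,500.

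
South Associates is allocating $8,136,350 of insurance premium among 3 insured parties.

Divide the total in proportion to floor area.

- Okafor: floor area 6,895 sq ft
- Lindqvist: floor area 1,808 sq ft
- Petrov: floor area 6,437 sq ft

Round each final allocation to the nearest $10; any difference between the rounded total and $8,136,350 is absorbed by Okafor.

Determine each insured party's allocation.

Combined floor area = 15,140.
Proportional shares: Okafor 6,895/15,140 × $8,136,350 = 3,705,424.92; Lindqvist 1,808/15,140 × $8,136,350 = 971,632.81; Petrov 6,437/15,140 × $8,136,350 = 3,459,292.27.
After rounding ($10): Okafor $3,705,420; Lindqvist $971,630; Petrov $3,459,290. Sum = $8,136,340.
Difference $8,136,350 − $8,136,340 = +$10 applied to Okafor: Okafor becomes $3,705,430.

Okafor: $3,705,430 | Lindqvist: $971,630 | Petrov: $3,459,290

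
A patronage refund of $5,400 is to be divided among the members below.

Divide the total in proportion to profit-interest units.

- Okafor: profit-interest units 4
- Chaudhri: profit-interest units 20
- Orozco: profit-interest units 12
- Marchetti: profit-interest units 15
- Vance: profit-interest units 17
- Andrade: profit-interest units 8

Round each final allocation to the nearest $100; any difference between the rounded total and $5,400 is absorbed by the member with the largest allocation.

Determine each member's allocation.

Okafor: $300; Chaudhri: $1,300; Orozco: $900; Marchetti: $1,100; Vance: $1,200; Andrade: $600

Total profit-interest units = 76.
Unrounded shares: Okafor 4/76 × $5,400 = 284.21; Chaudhri 20/76 × $5,400 = 1,421.05; Orozco 12/76 × $5,400 = 852.63; Marchetti 15/76 × $5,400 = 1,065.79; Vance 17/76 × $5,400 = 1,207.89; Andrade 8/76 × $5,400 = 568.42.
At nearest $100: Okafor $300; Chaudhri $1,400; Orozco $900; Marchetti $1,100; Vance $1,200; Andrade $600. Sum = $5,500.
Difference $5,400 − $5,500 = −$100 applied to largest allocation (Chaudhri): Chaudhri becomes $1,300.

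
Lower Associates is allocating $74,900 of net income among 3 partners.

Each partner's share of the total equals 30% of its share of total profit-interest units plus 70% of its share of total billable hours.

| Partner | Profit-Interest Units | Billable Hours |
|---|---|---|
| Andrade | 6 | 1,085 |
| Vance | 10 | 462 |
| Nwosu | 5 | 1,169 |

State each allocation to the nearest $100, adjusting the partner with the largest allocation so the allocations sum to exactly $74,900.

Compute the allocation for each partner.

Andrade: $27,400 | Vance: $19,600 | Nwosu: $27,900

Profit-interest units total 21; billable hours total 2,716.
Composite weights (30% profit-interest units + 70% billable hours): Andrade 0.3654; Vance 0.2619; Nwosu 0.3727.
Raw shares: Andrade 27,364.97; Vance 19,618.51; Nwosu 27,916.52.
After rounding ($100): Andrade $27,400; Vance $19,600; Nwosu $27,900. Sum = $74,900.
Rounded total matches; no reconciliation needed.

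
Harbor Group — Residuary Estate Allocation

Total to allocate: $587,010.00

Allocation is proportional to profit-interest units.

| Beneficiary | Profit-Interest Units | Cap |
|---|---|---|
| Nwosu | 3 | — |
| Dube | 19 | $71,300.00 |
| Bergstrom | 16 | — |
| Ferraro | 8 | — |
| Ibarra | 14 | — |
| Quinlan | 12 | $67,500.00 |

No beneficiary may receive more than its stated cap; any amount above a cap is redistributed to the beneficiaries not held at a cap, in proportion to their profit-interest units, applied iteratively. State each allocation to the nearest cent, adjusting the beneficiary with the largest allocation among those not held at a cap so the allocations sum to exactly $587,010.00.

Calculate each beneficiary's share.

Sum of profit-interest units: 72.
Pro-rata shares before constraints: Nwosu 24,458.7500; Dube 154,905.4167; Bergstrom 130,446.6667; Ferraro 65,223.3333; Ibarra 114,140.8333; Quinlan 97,835.0000.
Held at cap: Dube ($71,300.00), Quinlan ($67,500.00); remaining pool $448,210.00 reallocated over remaining profit-interest units 41.
Redistributed shares: Nwosu 32,795.8537 → $32,795.85; Bergstrom 174,911.2195 → $174,911.22; Ferraro 87,455.6098 → $87,455.61; Ibarra 153,047.3171 → $153,047.32.

Nwosu: $32,795.85; Dube: $71,300.00; Bergstrom: $174,911.22; Ferraro: $87,455.61; Ibarra: $153,047.32; Quinlan: $67,500.00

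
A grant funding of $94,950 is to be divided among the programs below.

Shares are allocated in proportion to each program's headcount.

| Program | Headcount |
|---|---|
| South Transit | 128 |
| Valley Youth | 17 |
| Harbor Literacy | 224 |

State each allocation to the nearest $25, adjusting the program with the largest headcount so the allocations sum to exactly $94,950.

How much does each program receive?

South Transit: $32,925 | Valley Youth: $4,375 | Harbor Literacy: $57,650

Combined headcount = 128 + 17 + 224 = 369.
Pro-rata amounts: South Transit 32,936.59; Valley Youth 4,374.39; Harbor Literacy 57,639.02.
Rounded to nearest $25: South Transit $32,925; Valley Youth $4,375; Harbor Literacy $57,650. Sum = $94,950.
Rounded total matches; no reconciliation needed.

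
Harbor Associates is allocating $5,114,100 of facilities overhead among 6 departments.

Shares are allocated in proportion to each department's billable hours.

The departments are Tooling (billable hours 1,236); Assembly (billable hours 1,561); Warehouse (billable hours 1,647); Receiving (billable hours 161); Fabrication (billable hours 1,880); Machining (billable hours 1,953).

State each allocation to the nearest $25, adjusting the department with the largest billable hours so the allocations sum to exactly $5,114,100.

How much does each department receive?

Tooling: $749,125 · Assembly: $946,100 · Warehouse: $998,225 · Receiving: $97,575 · Fabrication: $1,139,425 · Machining: $1,183,650

Total billable hours = 8,438.
Unrounded shares: Tooling 1,236/8,438 × $5,114,100 = 749,114.43; Assembly 1,561/8,438 × $5,114,100 = 946,090.32; Warehouse 1,647/8,438 × $5,114,100 = 998,213.17; Receiving 161/8,438 × $5,114,100 = 97,578.82; Fabrication 1,880/8,438 × $5,114,100 = 1,139,429.72; Machining 1,953/8,438 × $5,114,100 = 1,183,673.54.
Rounded to nearest $25: Tooling $749,125; Assembly $946,100; Warehouse $998,225; Receiving $97,575; Fabrication $1,139,425; Machining $1,183,675. Sum = $5,114,125.
Difference $5,114,100 − $5,114,125 = −$25 applied to largest billable hours (Machining): Machining becomes $1,183,650.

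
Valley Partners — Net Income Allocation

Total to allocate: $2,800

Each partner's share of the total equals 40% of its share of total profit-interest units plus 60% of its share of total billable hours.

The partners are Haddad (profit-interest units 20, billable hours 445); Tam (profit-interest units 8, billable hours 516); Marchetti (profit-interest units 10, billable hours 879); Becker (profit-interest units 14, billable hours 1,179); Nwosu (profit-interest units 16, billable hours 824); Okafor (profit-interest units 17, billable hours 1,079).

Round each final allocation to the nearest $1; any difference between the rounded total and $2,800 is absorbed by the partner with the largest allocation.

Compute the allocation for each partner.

Haddad: $415 · Tam: $282 · Marchetti: $432 · Becker: $587 · Nwosu: $492 · Okafor: $592

Totals — profit-interest units 85, billable hours 4,922.
Combined weights (40% profit-interest units + 60% billable hours): Haddad 0.1484; Tam 0.1005; Marchetti 0.1542; Becker 0.2096; Nwosu 0.1757; Okafor 0.2115.
Unrounded shares: Haddad 415.42; Tam 281.54; Marchetti 431.79; Becker 586.89; Nwosu 492.08; Okafor 592.29.
After rounding ($1): Haddad $415; Tam $282; Marchetti $432; Becker $587; Nwosu $492; Okafor $592. Sum = $2,800.
Sum already equals the total — no adjustment.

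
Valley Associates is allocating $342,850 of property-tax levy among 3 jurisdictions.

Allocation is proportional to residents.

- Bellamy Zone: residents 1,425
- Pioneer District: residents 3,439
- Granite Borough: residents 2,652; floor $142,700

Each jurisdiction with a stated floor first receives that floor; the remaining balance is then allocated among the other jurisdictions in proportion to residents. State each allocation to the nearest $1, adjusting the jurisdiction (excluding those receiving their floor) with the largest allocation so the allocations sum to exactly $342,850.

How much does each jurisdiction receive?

Fund the minimums — Granite Borough $142,700. Remaining pool $200,150.
Remaining pool split over remaining residents 4,864: Bellamy Zone 58,637.70 → $58,638; Pioneer District 141,512.30 → $141,512.

Bellamy Zone: $58,638 | Pioneer District: $141,512 | Granite Borough: $142,700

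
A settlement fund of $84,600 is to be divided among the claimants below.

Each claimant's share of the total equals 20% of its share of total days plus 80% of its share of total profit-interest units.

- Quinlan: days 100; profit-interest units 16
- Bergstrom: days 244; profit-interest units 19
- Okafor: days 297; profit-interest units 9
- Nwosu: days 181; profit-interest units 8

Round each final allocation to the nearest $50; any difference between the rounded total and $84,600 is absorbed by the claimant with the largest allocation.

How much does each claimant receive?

Totals — days 822, profit-interest units 52.
Blended shares (20% days + 80% profit-interest units): Quinlan 0.2705; Bergstrom 0.3517; Okafor 0.2107; Nwosu 0.1671.
Raw shares: Quinlan 22,883.01; Bergstrom 29,751.71; Okafor 17,827.28; Nwosu 14,138.00.
At nearest $50: Quinlan $22,900; Bergstrom $29,750; Okafor $17,850; Nwosu $14,150. Sum = $84,650.
Difference $84,600 − $84,650 = −$50 applied to largest allocation (Bergstrom): Bergstrom becomes $29,700.

Quinlan: $22,900 · Bergstrom: $29,700 · Okafor: $17,850 · Nwosu: $14,150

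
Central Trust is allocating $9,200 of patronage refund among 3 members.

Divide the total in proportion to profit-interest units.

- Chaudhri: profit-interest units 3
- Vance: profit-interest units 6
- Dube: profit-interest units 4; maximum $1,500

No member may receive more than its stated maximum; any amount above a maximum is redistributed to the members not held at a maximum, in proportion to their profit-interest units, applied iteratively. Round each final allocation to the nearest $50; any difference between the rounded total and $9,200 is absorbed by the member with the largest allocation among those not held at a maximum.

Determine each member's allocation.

Total profit-interest units = 13.
Pro-rata shares before constraints: Chaudhri 2,123.08; Vance 4,246.15; Dube 2,830.77.
Capped: Dube ($1,500); balance $7,700 reallocated over remaining profit-interest units 9.
Remaining shares: Chaudhri 2,566.67 → $2,550; Vance 5,133.33 → $5,150.

Chaudhri: $2,550; Vance: $5,150; Dube: $1,500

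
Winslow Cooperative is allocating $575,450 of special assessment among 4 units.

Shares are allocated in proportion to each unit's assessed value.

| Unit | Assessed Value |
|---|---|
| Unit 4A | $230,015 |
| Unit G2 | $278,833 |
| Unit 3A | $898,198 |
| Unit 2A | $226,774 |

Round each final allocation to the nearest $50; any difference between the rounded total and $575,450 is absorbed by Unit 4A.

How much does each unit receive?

Combined assessed value = 1,633,820.
Pro-rata amounts: Unit 4A 230,015/1,633,820 × $575,450 = 81,013.90; Unit G2 278,833/1,633,820 × $575,450 = 98,208.16; Unit 3A 898,198/1,633,820 × $575,450 = 316,355.56; Unit 2A 226,774/1,633,820 × $575,450 = 79,872.38.
At nearest $50: Unit 4A $81,000; Unit G2 $98,200; Unit 3A $316,350; Unit 2A $79,850. Sum = $575,400.
Difference $575,450 − $575,400 = +$50 applied to Unit 4A: Unit 4A becomes $81,050.

Unit 4A: $81,050; Unit G2: $98,200; Unit 3A: $316,350; Unit 2A: $79,850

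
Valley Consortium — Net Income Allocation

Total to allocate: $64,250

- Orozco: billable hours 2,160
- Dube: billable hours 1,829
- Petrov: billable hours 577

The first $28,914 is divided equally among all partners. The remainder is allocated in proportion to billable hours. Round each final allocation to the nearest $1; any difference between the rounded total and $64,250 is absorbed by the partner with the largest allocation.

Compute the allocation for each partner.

Orozco: $26,354; Dube: $23,793; Petrov: $14,103

$28,914 shared equally gives $9,638 per partner.
Remainder $35,336 by billable hours (total 4,566): Orozco 16,716.11 → $16,716; Dube 14,154.52 → $14,155; Petrov 4,465.37 → $4,465.
Totals: Orozco $9,638 + $16,716 = $26,354; Dube $9,638 + $14,155 = $23,793; Petrov $9,638 + $4,465 = $14,103.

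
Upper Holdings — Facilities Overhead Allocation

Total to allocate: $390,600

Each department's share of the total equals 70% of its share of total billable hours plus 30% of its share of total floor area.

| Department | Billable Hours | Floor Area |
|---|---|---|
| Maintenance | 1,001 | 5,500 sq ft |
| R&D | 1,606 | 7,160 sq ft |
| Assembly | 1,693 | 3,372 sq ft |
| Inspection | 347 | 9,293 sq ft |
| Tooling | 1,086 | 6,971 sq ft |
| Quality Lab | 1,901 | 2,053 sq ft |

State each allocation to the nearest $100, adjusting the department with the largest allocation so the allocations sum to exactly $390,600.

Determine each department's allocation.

Maintenance: $54,600 · R&D: $82,000 · Assembly: $72,100 · Inspection: $44,100 · Tooling: $62,700 · Quality Lab: $75,100

Totals — billable hours 7,634, floor area 34,349.
Blended shares (70% billable hours + 30% floor area): Maintenance 0.1398; R&D 0.2098; Assembly 0.1847; Inspection 0.1130; Tooling 0.1605; Quality Lab 0.1922.
Proportional shares: Maintenance 54,614.89; R&D 81,946.64; Assembly 72,140.05; Inspection 44,130.81; Tooling 62,677.51; Quality Lab 75,090.09.
At nearest $100: Maintenance $54,600; R&D $81,900; Assembly $72,100; Inspection $44,100; Tooling $62,700; Quality Lab $75,100. Sum = $390,500.
Difference $390,600 − $390,500 = +$100 applied to largest allocation (R&D): R&D becomes $82,000.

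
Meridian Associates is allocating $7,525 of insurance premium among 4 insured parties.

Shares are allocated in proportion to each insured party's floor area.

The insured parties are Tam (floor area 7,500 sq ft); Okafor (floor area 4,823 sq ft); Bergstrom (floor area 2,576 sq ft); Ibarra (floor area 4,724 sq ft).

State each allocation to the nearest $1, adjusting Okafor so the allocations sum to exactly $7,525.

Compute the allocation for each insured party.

Tam: $2,876 · Okafor: $1,849 · Bergstrom: $988 · Ibarra: $1,812

Floor area total: 19,623.
Pro-rata amounts: Tam 7,500/19,623 × $7,525 = 2,876.09; Okafor 4,823/19,623 × $7,525 = 1,849.52; Bergstrom 2,576/19,623 × $7,525 = 987.84; Ibarra 4,724/19,623 × $7,525 = 1,811.55.
After rounding ($1): Tam $2,876; Okafor $1,850; Bergstrom $988; Ibarra $1,812. Sum = $7,526.
Difference $7,525 − $7,526 = −$1 applied to Okafor: Okafor becomes $1,849.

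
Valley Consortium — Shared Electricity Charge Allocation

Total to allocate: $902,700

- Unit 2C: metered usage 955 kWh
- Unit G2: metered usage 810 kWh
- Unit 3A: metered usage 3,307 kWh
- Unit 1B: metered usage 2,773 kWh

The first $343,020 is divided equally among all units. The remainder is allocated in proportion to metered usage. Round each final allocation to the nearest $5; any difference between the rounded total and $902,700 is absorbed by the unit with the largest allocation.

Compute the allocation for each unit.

First tranche $343,020 split equally: $85,755 each.
Remainder $559,680 by metered usage (total 7,845): Unit 2C 68,131.85 → $68,130; Unit G2 57,787.23 → $57,785; Unit 3A 235,928.84 → $235,930; Unit 1B 197,832.08 → $197,830.
Rounding difference +$5 on remainder applied to Unit 3A.
Totals: Unit 2C $85,755 + $68,130 = $153,885; Unit G2 $85,755 + $57,785 = $143,540; Unit 3A $85,755 + $235,935 = $321,690; Unit 1B $85,755 + $197,830 = $283,585.

Unit 2C: $153,885 · Unit G2: $143,540 · Unit 3A: $321,690 · Unit 1B: $283,585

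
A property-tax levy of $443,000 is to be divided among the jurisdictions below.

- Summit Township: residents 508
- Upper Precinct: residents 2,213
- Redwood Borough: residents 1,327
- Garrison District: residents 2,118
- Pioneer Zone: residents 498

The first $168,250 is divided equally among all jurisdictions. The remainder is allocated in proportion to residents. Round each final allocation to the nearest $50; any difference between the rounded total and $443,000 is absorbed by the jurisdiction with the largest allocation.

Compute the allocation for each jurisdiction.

Summit Township: $54,600 · Upper Precinct: $124,900 · Redwood Borough: $88,350 · Garrison District: $120,950 · Pioneer Zone: $54,200

First tranche $168,250 split equally: $33,650 each.
Remainder $274,750 by residents (total 6,664): Summit Township 20,944.33 → $20,950; Upper Precinct 91,239.76 → $91,250; Redwood Borough 54,710.87 → $54,700; Garrison District 87,323.00 → $87,300; Pioneer Zone 20,532.04 → $20,550.
Totals: Summit Township $33,650 + $20,950 = $54,600; Upper Precinct $33,650 + $91,250 = $124,900; Redwood Borough $33,650 + $54,700 = $88,350; Garrison District $33,650 + $87,300 = $120,950; Pioneer Zone $33,650 + $20,550 = $54,200.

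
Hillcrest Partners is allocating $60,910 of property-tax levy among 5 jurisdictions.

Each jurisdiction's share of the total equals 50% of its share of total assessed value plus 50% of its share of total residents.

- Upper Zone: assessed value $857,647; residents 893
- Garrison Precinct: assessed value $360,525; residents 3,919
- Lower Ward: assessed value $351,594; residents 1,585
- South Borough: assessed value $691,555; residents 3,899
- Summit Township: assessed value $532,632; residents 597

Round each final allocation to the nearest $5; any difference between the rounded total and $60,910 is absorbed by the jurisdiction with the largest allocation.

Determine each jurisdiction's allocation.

Upper Zone: $11,845; Garrison Precinct: $14,885; Lower Ward: $8,265; South Borough: $18,440; Summit Township: $7,475

Totals — assessed value 2,793,953, residents 10,893.
Blended shares (50% assessed value + 50% residents): Upper Zone 0.1945; Garrison Precinct 0.2444; Lower Ward 0.1357; South Borough 0.3027; Summit Township 0.1227.
Raw shares: Upper Zone 11,845.31; Garrison Precinct 14,886.71; Lower Ward 8,263.88; South Borough 18,439.13; Summit Township 7,474.97.
After rounding ($5): Upper Zone $11,845; Garrison Precinct $14,885; Lower Ward $8,265; South Borough $18,440; Summit Township $7,475. Sum = $60,910.
Rounded total matches; no reconciliation needed.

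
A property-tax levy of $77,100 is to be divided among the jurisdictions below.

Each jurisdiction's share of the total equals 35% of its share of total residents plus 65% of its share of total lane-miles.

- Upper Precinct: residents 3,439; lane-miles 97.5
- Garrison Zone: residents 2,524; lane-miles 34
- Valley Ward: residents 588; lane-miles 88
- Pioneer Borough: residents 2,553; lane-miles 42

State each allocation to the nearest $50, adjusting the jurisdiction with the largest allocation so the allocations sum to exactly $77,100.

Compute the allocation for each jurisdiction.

Residents total 9,104; lane-miles total 261.5.
Composite weights (35% residents + 65% lane-miles): Upper Precinct 0.3746; Garrison Zone 0.1815; Valley Ward 0.2413; Pioneer Borough 0.2025.
Proportional shares: Upper Precinct 28,878.80; Garrison Zone 13,997.25; Valley Ward 18,607.58; Pioneer Borough 15,616.36.
Rounded to nearest $50: Upper Precinct $28,900; Garrison Zone $14,000; Valley Ward $18,600; Pioneer Borough $15,600. Sum = $77,100.
Rounded total matches; no reconciliation needed.

Upper Precinct: $28,900 | Garrison Zone: $14,000 | Valley Ward: $18,600 | Pioneer Borough: $15,600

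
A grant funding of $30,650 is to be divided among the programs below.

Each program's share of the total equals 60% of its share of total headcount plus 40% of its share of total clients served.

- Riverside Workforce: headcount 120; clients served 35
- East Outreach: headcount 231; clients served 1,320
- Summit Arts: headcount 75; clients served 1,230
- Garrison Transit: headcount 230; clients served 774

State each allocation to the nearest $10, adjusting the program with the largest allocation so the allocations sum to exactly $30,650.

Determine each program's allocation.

Riverside Workforce: $3,490; East Outreach: $11,300; Summit Arts: $6,590; Garrison Transit: $9,270

Totals — headcount 656, clients served 3,359.
Composite weights (60% headcount + 40% clients served): Riverside Workforce 0.1139; East Outreach 0.3685; Summit Arts 0.2151; Garrison Transit 0.3025.
Unrounded shares: Riverside Workforce 3,491.77; East Outreach 11,293.61; Summit Arts 6,591.89; Garrison Transit 9,272.73.
Rounded to nearest $10: Riverside Workforce $3,490; East Outreach $11,290; Summit Arts $6,590; Garrison Transit $9,270. Sum = $30,640.
Difference $30,650 − $30,640 = +$10 applied to largest allocation (East Outreach): East Outreach becomes $11,300.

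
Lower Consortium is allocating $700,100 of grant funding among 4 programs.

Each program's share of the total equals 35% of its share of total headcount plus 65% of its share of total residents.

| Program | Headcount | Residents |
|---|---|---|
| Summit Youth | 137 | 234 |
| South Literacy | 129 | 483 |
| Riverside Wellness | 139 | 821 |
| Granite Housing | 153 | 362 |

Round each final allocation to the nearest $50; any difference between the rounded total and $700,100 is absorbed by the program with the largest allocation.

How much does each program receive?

Summit Youth: $116,200; South Literacy: $172,350; Riverside Wellness: $257,650; Granite Housing: $153,900

Totals — headcount 558, residents 1,900.
Composite weights (35% headcount + 65% residents): Summit Youth 0.1660; South Literacy 0.2462; Riverside Wellness 0.3681; Granite Housing 0.2198.
Proportional shares: Summit Youth 116,205.77; South Literacy 172,330.19; Riverside Wellness 257,675.17; Granite Housing 153,888.87.
After rounding ($50): Summit Youth $116,200; South Literacy $172,350; Riverside Wellness $257,700; Granite Housing $153,900. Sum = $700,150.
Difference $700,100 − $700,150 = −$50 applied to largest allocation (Riverside Wellness): Riverside Wellness becomes $257,650.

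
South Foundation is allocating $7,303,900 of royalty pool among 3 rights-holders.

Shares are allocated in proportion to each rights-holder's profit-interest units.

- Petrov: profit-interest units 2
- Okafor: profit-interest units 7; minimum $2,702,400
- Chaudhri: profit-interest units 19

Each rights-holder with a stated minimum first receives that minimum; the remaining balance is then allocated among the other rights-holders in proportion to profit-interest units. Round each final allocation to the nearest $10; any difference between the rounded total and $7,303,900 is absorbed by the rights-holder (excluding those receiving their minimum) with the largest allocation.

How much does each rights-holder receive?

Fund the minimums — Okafor $2,702,400. Residual $4,601,500.
Residual split over remaining profit-interest units 21: Petrov 438,238.10 → $438,240; Chaudhri 4,163,261.90 → $4,163,260.

Petrov: $438,240 | Okafor: $2,702,400 | Chaudhri: $4,163,260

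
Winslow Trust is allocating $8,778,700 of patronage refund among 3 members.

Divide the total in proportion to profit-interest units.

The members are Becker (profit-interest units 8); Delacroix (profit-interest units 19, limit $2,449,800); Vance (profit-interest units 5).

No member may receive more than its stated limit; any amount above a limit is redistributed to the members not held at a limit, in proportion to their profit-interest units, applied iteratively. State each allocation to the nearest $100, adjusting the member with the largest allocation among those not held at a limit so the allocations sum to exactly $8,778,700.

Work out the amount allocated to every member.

Becker: $3,894,700; Delacroix: $2,449,800; Vance: $2,434,200

Profit-interest units total: 32.
Proportional shares (ignoring caps): Becker 2,194,675.00; Delacroix 5,212,353.12; Vance 1,371,671.88.
Held at cap: Delacroix ($2,449,800); remaining pool $6,328,900 reallocated over remaining profit-interest units 13.
Redistributed shares: Becker 3,894,707.69 → $3,894,700; Vance 2,434,192.31 → $2,434,200.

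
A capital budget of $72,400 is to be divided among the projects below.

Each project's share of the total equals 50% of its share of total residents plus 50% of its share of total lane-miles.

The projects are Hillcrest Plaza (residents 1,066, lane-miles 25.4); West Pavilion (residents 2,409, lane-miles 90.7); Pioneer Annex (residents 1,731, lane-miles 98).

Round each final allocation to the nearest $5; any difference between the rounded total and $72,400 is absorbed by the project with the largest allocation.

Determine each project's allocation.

Hillcrest Plaza: $11,705 | West Pavilion: $32,090 | Pioneer Annex: $28,605

Totals — residents 5,206, lane-miles 214.1.
Blended shares (50% residents + 50% lane-miles): Hillcrest Plaza 0.1617; West Pavilion 0.4432; Pioneer Annex 0.3951.
Raw shares: Hillcrest Plaza 11,707.08; West Pavilion 32,086.56; Pioneer Annex 28,606.36.
At nearest $5: Hillcrest Plaza $11,705; West Pavilion $32,085; Pioneer Annex $28,605. Sum = $72,395.
Difference $72,400 − $72,395 = +$5 applied to largest allocation (West Pavilion): West Pavilion becomes $32,090.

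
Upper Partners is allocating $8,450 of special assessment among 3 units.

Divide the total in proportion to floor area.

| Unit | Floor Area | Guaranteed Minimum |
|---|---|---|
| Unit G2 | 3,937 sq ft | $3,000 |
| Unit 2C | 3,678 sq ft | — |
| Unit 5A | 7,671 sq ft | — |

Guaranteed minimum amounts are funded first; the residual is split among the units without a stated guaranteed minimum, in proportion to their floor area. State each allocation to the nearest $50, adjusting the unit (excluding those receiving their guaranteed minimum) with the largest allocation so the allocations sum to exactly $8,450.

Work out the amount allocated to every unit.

Minimums first: Unit G2 $3,000. Balance $5,450.
Balance split over remaining floor area 11,349: Unit 2C 1,766.24 → $1,750; Unit 5A 3,683.76 → $3,700.

Unit G2: $3,000 | Unit 2C: $1,750 | Unit 5A: $3,700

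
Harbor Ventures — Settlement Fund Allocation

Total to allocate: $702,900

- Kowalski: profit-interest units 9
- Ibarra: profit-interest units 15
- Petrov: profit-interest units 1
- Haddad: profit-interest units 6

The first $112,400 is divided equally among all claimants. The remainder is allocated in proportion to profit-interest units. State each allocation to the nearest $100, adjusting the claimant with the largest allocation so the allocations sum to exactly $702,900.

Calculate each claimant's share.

First tranche $112,400 split equally: $28,100 each.
Remainder $590,500 by profit-interest units (total 31): Kowalski 171,435.48 → $171,400; Ibarra 285,725.81 → $285,700; Petrov 19,048.39 → $19,000; Haddad 114,290.32 → $114,300.
Rounding difference +$100 on remainder applied to Ibarra.
Totals: Kowalski $28,100 + $171,400 = $199,500; Ibarra $28,100 + $285,800 = $313,900; Petrov $28,100 + $19,000 = $47,100; Haddad $28,100 + $114,300 = $142,400.

Kowalski: $199,500 · Ibarra: $313,900 · Petrov: $47,100 · Haddad: $142,400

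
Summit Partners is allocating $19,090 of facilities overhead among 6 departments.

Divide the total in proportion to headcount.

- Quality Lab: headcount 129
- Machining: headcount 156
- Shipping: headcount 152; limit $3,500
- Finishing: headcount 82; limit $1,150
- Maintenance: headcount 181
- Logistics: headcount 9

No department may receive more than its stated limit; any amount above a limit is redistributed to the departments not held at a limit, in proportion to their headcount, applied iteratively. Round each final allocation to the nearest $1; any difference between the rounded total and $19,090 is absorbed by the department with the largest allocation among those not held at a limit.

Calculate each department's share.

Quality Lab: $3,922 | Machining: $4,742 | Shipping: $3,500 | Finishing: $1,150 | Maintenance: $5,502 | Logistics: $274

Total headcount = 709.
Proportional shares (ignoring caps): Quality Lab 3,473.36; Machining 4,200.34; Shipping 4,092.64; Finishing 2,207.87; Maintenance 4,873.47; Logistics 242.33.
Capped: Shipping ($3,500), Finishing ($1,150); remaining pool $14,440 reallocated over remaining headcount 475.
Redistributed shares: Quality Lab 3,921.60 → $3,922; Machining 4,742.40 → $4,742; Maintenance 5,502.40 → $5,502; Logistics 273.60 → $274.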